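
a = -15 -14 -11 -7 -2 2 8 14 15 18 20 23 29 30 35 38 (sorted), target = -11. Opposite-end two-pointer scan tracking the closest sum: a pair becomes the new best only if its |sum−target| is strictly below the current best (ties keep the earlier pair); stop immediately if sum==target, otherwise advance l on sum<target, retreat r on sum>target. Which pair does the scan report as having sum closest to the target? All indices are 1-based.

pair (-14, 2) with sum -12 (|Δ|=1)

l=1 r=16: -15+38=23 d=34 *, r--
l=1 r=15: -15+35=20 d=31 *, r--
l=1 r=14: -15+30=15 d=26 *, r--
l=1 r=13: -15+29=14 d=25 *, r--
l=1 r=12: -15+23=8 d=19 *, r--
l=1 r=11: -15+20=5 d=16 *, r--
l=1 r=10: -15+18=3 d=14 *, r--
l=1 r=9: -15+15=0 d=11 *, r--
l=1 r=8: -15+14=-1 d=10 *, r--
l=1 r=7: -15+8=-7 d=4 *, r--
l=1 r=6: -15+2=-13 d=2 *, l++
l=2 r=6: -14+2=-12 d=1 *, l++
l=3 r=6: -11+2=-9 d=2, r--
l=3 r=5: -11+-2=-13 d=2, l++
l=4 r=5: -7+-2=-9 d=2, r--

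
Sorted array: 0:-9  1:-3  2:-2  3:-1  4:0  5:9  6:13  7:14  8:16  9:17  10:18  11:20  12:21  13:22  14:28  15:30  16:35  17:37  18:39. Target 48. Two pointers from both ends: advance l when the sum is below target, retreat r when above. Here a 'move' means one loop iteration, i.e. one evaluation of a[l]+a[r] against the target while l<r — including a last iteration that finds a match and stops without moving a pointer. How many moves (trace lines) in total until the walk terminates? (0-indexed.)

6 moves

[0,18] -9+39=30 <48 → l++
[1,18] -3+39=36 <48 → l++
[2,18] -2+39=37 <48 → l++
[3,18] -1+39=38 <48 → l++
[4,18] 0+39=39 <48 → l++
[5,18] 9+39=48 → found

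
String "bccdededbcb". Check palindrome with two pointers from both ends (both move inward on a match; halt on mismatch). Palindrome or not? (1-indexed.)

not a palindrome (mismatch at 3,9)

[1,11] 'b'=='b' → l++,r--
[2,10] 'c'=='c' → l++,r--
[3,9] 'c'!='b' → stop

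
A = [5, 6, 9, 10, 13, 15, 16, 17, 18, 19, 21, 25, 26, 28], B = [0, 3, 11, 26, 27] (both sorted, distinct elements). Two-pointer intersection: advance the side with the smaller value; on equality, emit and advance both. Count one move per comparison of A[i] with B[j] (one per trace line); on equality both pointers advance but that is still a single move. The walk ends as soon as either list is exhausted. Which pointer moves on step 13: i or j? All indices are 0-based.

i

i=0 j=0: 5>0, j++
i=0 j=1: 5>3, j++
i=0 j=2: 5<11, i++
i=1 j=2: 6<11, i++
i=2 j=2: 9<11, i++
i=3 j=2: 10<11, i++
i=4 j=2: 13>11, j++
i=4 j=3: 13<26, i++
i=5 j=3: 15<26, i++
i=6 j=3: 16<26, i++
i=7 j=3: 17<26, i++
i=8 j=3: 18<26, i++
i=9 j=3: 19<26, i++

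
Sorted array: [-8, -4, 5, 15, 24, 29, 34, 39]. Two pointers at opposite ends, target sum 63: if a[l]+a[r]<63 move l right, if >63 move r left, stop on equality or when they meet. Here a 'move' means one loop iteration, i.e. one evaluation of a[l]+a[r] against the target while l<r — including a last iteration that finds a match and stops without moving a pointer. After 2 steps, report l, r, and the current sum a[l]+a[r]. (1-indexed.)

l=1 r=8: -8+39=31 <63, l++
l=2 r=8: -4+39=35 <63, l++

l=3, r=8, sum=44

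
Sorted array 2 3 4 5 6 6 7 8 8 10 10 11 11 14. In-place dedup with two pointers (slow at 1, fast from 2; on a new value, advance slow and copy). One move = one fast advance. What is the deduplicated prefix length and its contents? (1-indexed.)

length 10; prefix = [2, 3, 4, 5, 6, 7, 8, 10, 11, 14]

(s=1,f=2) a[fast]=3≠a[slow]=2 write a[2]=3 → slow++,fast++
(s=2,f=3) a[fast]=4≠a[slow]=3 write a[3]=4 → slow++,fast++
(s=3,f=4) a[fast]=5≠a[slow]=4 write a[4]=5 → slow++,fast++
(s=4,f=5) a[fast]=6≠a[slow]=5 write a[5]=6 → slow++,fast++
(s=5,f=6) a[fast]=6=a[slow] dup → fast++
(s=5,f=7) a[fast]=7≠a[slow]=6 write a[6]=7 → slow++,fast++
(s=6,f=8) a[fast]=8≠a[slow]=7 write a[7]=8 → slow++,fast++
(s=7,f=9) a[fast]=8=a[slow] dup → fast++
(s=7,f=10) a[fast]=10≠a[slow]=8 write a[8]=10 → slow++,fast++
(s=8,f=11) a[fast]=10=a[slow] dup → fast++
(s=8,f=12) a[fast]=11≠a[slow]=10 write a[9]=11 → slow++,fast++
(s=9,f=13) a[fast]=11=a[slow] dup → fast++
(s=9,f=14) a[fast]=14≠a[slow]=11 write a[10]=14 → slow++,fast++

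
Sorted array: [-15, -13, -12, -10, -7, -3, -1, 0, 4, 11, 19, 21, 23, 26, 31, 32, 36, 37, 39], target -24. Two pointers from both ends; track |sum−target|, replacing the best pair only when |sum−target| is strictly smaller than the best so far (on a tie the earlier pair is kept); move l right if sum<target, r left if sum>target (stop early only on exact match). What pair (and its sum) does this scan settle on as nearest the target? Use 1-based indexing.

pair (-15, -10) with sum -25 (|Δ|=1)

[1,19] -15+39=24 d=48 * → r--
[1,18] -15+37=22 d=46 * → r--
[1,17] -15+36=21 d=45 * → r--
[1,16] -15+32=17 d=41 * → r--
[1,15] -15+31=16 d=40 * → r--
[1,14] -15+26=11 d=35 * → r--
[1,13] -15+23=8 d=32 * → r--
[1,12] -15+21=6 d=30 * → r--
[1,11] -15+19=4 d=28 * → r--
[1,10] -15+11=-4 d=20 * → r--
[1,9] -15+4=-11 d=13 * → r--
[1,8] -15+0=-15 d=9 * → r--
[1,7] -15+-1=-16 d=8 * → r--
[1,6] -15+-3=-18 d=6 * → r--
[1,5] -15+-7=-22 d=2 * → r--
[1,4] -15+-10=-25 d=1 * → l++
[2,4] -13+-10=-23 d=1 → r--
[2,3] -13+-12=-25 d=1 → l++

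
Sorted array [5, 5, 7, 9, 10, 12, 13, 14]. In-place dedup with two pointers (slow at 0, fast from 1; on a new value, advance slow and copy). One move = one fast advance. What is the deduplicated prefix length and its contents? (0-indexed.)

slow=0 fast=1: a[fast]=5=a[slow] dup, fast++
slow=0 fast=2: a[fast]=7≠a[slow]=5 write a[1]=7, slow++,fast++
slow=1 fast=3: a[fast]=9≠a[slow]=7 write a[2]=9, slow++,fast++
slow=2 fast=4: a[fast]=10≠a[slow]=9 write a[3]=10, slow++,fast++
slow=3 fast=5: a[fast]=12≠a[slow]=10 write a[4]=12, slow++,fast++
slow=4 fast=6: a[fast]=13≠a[slow]=12 write a[5]=13, slow++,fast++
slow=5 fast=7: a[fast]=14≠a[slow]=13 write a[6]=14, slow++,fast++

length 7; prefix = [5, 7, 9, 10, 12, 13, 14]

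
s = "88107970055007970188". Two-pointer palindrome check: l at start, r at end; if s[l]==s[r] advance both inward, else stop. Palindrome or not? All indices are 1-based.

palindrome

[1,20] '8'=='8' → l++,r--
[2,19] '8'=='8' → l++,r--
[3,18] '1'=='1' → l++,r--
[4,17] '0'=='0' → l++,r--
[5,16] '7'=='7' → l++,r--
[6,15] '9'=='9' → l++,r--
[7,14] '7'=='7' → l++,r--
[8,13] '0'=='0' → l++,r--
[9,12] '0'=='0' → l++,r--
[10,11] '5'=='5' → l++,r--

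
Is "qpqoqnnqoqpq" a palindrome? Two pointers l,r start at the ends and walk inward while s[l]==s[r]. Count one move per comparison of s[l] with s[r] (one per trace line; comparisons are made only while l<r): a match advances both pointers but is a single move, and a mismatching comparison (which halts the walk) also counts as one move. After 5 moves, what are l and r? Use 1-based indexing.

[1,12] 'q'=='q' → l++,r--
[2,11] 'p'=='p' → l++,r--
[3,10] 'q'=='q' → l++,r--
[4,9] 'o'=='o' → l++,r--
[5,8] 'q'=='q' → l++,r--

l=6, r=7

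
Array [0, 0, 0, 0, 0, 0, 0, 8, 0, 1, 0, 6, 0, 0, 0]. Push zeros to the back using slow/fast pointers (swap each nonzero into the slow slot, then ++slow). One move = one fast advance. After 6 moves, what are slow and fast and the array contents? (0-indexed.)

slow=0, fast=6, a=[0, 0, 0, 0, 0, 0, 0, 8, 0, 1, 0, 6, 0, 0, 0]

(s=0,f=0) a[fast]=0 → fast++
(s=0,f=1) a[fast]=0 → fast++
(s=0,f=2) a[fast]=0 → fast++
(s=0,f=3) a[fast]=0 → fast++
(s=0,f=4) a[fast]=0 → fast++
(s=0,f=5) a[fast]=0 → fast++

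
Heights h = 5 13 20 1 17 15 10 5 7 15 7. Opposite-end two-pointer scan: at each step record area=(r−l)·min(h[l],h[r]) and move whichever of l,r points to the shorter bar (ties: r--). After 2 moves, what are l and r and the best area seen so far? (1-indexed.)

l=2, r=10, best area=63

[1,11] min(5,7)*10=50 best=50 * → l++
[2,11] min(13,7)*9=63 best=63 * → r--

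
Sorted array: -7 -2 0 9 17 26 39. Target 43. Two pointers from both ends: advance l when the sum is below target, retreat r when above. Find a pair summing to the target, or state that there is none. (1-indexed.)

l=1 r=7: -7+39=32 <43, l++
l=2 r=7: -2+39=37 <43, l++
l=3 r=7: 0+39=39 <43, l++
l=4 r=7: 9+39=48 >43, r--
l=4 r=6: 9+26=35 <43, l++
l=5 r=6: 17+26=43, found

(17, 26)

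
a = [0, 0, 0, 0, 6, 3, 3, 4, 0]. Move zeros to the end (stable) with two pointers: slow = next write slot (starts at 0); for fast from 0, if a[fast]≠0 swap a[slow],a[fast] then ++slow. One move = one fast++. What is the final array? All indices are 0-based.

(s=0,f=0) a[fast]=0 → fast++
(s=0,f=1) a[fast]=0 → fast++
(s=0,f=2) a[fast]=0 → fast++
(s=0,f=3) a[fast]=0 → fast++
(s=0,f=4) a[fast]=6≠0 swap→a[0]=6 → slow++,fast++
(s=1,f=5) a[fast]=3≠0 swap→a[1]=3 → slow++,fast++
(s=2,f=6) a[fast]=3≠0 swap→a[2]=3 → slow++,fast++
(s=3,f=7) a[fast]=4≠0 swap→a[3]=4 → slow++,fast++
(s=4,f=8) a[fast]=0 → fast++

[6, 3, 3, 4, 0, 0, 0, 0, 0]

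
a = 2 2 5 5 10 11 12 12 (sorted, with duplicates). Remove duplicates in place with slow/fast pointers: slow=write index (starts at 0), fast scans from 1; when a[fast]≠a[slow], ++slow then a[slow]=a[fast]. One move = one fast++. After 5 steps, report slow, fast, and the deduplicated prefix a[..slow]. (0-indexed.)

slow=3, fast=6, prefix=[2, 5, 10, 11]

slow=0 fast=1: a[fast]=2=a[slow] dup, fast++
slow=0 fast=2: a[fast]=5≠a[slow]=2 write a[1]=5, slow++,fast++
slow=1 fast=3: a[fast]=5=a[slow] dup, fast++
slow=1 fast=4: a[fast]=10≠a[slow]=5 write a[2]=10, slow++,fast++
slow=2 fast=5: a[fast]=11≠a[slow]=10 write a[3]=11, slow++,fast++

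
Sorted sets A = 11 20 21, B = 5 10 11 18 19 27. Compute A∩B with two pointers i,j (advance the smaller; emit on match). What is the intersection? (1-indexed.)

intersection = [11]

[i=1,j=1] 11>5 → j++
[i=1,j=2] 11>10 → j++
[i=1,j=3] 11==11 emit → i++,j++
[i=2,j=4] 20>18 → j++
[i=2,j=5] 20>19 → j++
[i=2,j=6] 20<27 → i++
[i=3,j=6] 21<27 → i++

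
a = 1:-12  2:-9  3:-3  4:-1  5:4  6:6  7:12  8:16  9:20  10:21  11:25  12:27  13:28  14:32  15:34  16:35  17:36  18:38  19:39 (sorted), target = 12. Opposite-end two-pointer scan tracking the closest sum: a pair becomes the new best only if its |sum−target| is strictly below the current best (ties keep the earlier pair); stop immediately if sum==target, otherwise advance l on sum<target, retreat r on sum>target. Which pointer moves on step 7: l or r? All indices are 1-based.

r

[1,19] -12+39=27 d=15 * → r--
[1,18] -12+38=26 d=14 * → r--
[1,17] -12+36=24 d=12 * → r--
[1,16] -12+35=23 d=11 * → r--
[1,15] -12+34=22 d=10 * → r--
[1,14] -12+32=20 d=8 * → r--
[1,13] -12+28=16 d=4 * → r--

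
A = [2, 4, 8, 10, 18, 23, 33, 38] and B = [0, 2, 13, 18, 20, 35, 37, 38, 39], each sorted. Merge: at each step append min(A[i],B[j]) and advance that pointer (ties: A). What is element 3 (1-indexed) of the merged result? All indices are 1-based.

merged[3] = 2

[i=1,j=1] A[i]=2>B[j]=0 take 0 → j++
[i=1,j=2] A[i]=2<=B[j]=2 take 2 → i++
[i=2,j=2] A[i]=4>B[j]=2 take 2 → j++
[i=2,j=3] A[i]=4<=B[j]=13 take 4 → i++
[i=3,j=3] A[i]=8<=B[j]=13 take 8 → i++
[i=4,j=3] A[i]=10<=B[j]=13 take 10 → i++
[i=5,j=3] A[i]=18>B[j]=13 take 13 → j++
[i=5,j=4] A[i]=18<=B[j]=18 take 18 → i++
[i=6,j=4] A[i]=23>B[j]=18 take 18 → j++
[i=6,j=5] A[i]=23>B[j]=20 take 20 → j++
[i=6,j=6] A[i]=23<=B[j]=35 take 23 → i++
[i=7,j=6] A[i]=33<=B[j]=35 take 33 → i++
[i=8,j=6] A[i]=38>B[j]=35 take 35 → j++
[i=8,j=7] A[i]=38>B[j]=37 take 37 → j++
[i=8,j=8] A[i]=38<=B[j]=38 take 38 → i++
[i=9,j=8] A done, take B[j]=38 → j++
[i=9,j=9] A done, take B[j]=39 → j++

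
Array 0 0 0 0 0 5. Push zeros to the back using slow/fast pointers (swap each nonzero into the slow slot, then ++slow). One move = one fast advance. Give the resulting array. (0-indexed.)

slow=0 fast=0: a[fast]=0, fast++
slow=0 fast=1: a[fast]=0, fast++
slow=0 fast=2: a[fast]=0, fast++
slow=0 fast=3: a[fast]=0, fast++
slow=0 fast=4: a[fast]=0, fast++
slow=0 fast=5: a[fast]=5≠0 swap→a[0]=5, slow++,fast++

[5, 0, 0, 0, 0, 0]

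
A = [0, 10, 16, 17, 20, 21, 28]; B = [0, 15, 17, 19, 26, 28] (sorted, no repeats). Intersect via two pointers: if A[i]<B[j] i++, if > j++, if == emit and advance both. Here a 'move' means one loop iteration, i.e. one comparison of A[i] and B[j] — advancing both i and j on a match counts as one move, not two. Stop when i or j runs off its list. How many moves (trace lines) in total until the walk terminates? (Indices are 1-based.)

[i=1,j=1] 0==0 emit → i++,j++
[i=2,j=2] 10<15 → i++
[i=3,j=2] 16>15 → j++
[i=3,j=3] 16<17 → i++
[i=4,j=3] 17==17 emit → i++,j++
[i=5,j=4] 20>19 → j++
[i=5,j=5] 20<26 → i++
[i=6,j=5] 21<26 → i++
[i=7,j=5] 28>26 → j++
[i=7,j=6] 28==28 emit → i++,j++

10 moves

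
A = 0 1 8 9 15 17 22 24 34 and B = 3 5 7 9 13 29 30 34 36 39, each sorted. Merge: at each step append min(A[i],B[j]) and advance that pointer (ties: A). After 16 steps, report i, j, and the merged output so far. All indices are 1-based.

[i=1,j=1] A[i]=0<=B[j]=3 take 0 → i++
[i=2,j=1] A[i]=1<=B[j]=3 take 1 → i++
[i=3,j=1] A[i]=8>B[j]=3 take 3 → j++
[i=3,j=2] A[i]=8>B[j]=5 take 5 → j++
[i=3,j=3] A[i]=8>B[j]=7 take 7 → j++
[i=3,j=4] A[i]=8<=B[j]=9 take 8 → i++
[i=4,j=4] A[i]=9<=B[j]=9 take 9 → i++
[i=5,j=4] A[i]=15>B[j]=9 take 9 → j++
[i=5,j=5] A[i]=15>B[j]=13 take 13 → j++
[i=5,j=6] A[i]=15<=B[j]=29 take 15 → i++
[i=6,j=6] A[i]=17<=B[j]=29 take 17 → i++
[i=7,j=6] A[i]=22<=B[j]=29 take 22 → i++
[i=8,j=6] A[i]=24<=B[j]=29 take 24 → i++
[i=9,j=6] A[i]=34>B[j]=29 take 29 → j++
[i=9,j=7] A[i]=34>B[j]=30 take 30 → j++
[i=9,j=8] A[i]=34<=B[j]=34 take 34 → i++

i=10, j=8, merged so far=[0, 1, 3, 5, 7, 8, 9, 9, 13, 15, 17, 22, 24, 29, 30, 34]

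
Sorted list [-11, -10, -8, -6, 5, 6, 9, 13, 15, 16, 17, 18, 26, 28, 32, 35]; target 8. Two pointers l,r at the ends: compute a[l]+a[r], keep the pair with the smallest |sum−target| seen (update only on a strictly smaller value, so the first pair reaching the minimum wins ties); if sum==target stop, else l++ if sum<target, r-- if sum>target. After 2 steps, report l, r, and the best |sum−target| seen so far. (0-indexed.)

[0,15] -11+35=24 d=16 * → r--
[0,14] -11+32=21 d=13 * → r--

l=0, r=13, best |Δ|=13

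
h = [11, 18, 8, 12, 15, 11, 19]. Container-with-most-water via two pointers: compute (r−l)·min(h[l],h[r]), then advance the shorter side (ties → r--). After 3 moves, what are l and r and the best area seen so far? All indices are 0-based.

l=0 r=6: min(11,19)*6=66 best=66 *, l++
l=1 r=6: min(18,19)*5=90 best=90 *, l++
l=2 r=6: min(8,19)*4=32 best=90, l++

l=3, r=6, best area=90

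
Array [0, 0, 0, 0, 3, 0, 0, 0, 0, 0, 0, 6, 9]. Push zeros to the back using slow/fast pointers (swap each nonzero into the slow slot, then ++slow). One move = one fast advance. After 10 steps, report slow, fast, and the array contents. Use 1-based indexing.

slow=2, fast=11, a=[3, 0, 0, 0, 0, 0, 0, 0, 0, 0, 0, 6, 9]

(s=1,f=1) a[fast]=0 → fast++
(s=1,f=2) a[fast]=0 → fast++
(s=1,f=3) a[fast]=0 → fast++
(s=1,f=4) a[fast]=0 → fast++
(s=1,f=5) a[fast]=3≠0 swap→a[1]=3 → slow++,fast++
(s=2,f=6) a[fast]=0 → fast++
(s=2,f=7) a[fast]=0 → fast++
(s=2,f=8) a[fast]=0 → fast++
(s=2,f=9) a[fast]=0 → fast++
(s=2,f=10) a[fast]=0 → fast++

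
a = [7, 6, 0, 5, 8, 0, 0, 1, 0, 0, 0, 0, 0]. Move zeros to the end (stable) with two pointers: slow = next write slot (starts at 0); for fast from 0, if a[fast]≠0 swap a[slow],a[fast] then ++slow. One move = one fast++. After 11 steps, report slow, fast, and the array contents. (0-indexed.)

(s=0,f=0) a[fast]=7≠0 swap→a[0]=7 → slow++,fast++
(s=1,f=1) a[fast]=6≠0 swap→a[1]=6 → slow++,fast++
(s=2,f=2) a[fast]=0 → fast++
(s=2,f=3) a[fast]=5≠0 swap→a[2]=5 → slow++,fast++
(s=3,f=4) a[fast]=8≠0 swap→a[3]=8 → slow++,fast++
(s=4,f=5) a[fast]=0 → fast++
(s=4,f=6) a[fast]=0 → fast++
(s=4,f=7) a[fast]=1≠0 swap→a[4]=1 → slow++,fast++
(s=5,f=8) a[fast]=0 → fast++
(s=5,f=9) a[fast]=0 → fast++
(s=5,f=10) a[fast]=0 → fast++

slow=5, fast=11, a=[7, 6, 5, 8, 1, 0, 0, 0, 0, 0, 0, 0, 0]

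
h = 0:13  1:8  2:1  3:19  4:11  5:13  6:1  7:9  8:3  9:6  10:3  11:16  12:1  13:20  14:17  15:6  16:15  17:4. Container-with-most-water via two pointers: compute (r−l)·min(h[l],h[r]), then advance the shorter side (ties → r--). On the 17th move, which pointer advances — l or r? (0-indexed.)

l=0 r=17: min(13,4)*17=68 best=68 *, r--
l=0 r=16: min(13,15)*16=208 best=208 *, l++
l=1 r=16: min(8,15)*15=120 best=208, l++
l=2 r=16: min(1,15)*14=14 best=208, l++
l=3 r=16: min(19,15)*13=195 best=208, r--
l=3 r=15: min(19,6)*12=72 best=208, r--
l=3 r=14: min(19,17)*11=187 best=208, r--
l=3 r=13: min(19,20)*10=190 best=208, l++
l=4 r=13: min(11,20)*9=99 best=208, l++
l=5 r=13: min(13,20)*8=104 best=208, l++
l=6 r=13: min(1,20)*7=7 best=208, l++
l=7 r=13: min(9,20)*6=54 best=208, l++
l=8 r=13: min(3,20)*5=15 best=208, l++
l=9 r=13: min(6,20)*4=24 best=208, l++
l=10 r=13: min(3,20)*3=9 best=208, l++
l=11 r=13: min(16,20)*2=32 best=208, l++
l=12 r=13: min(1,20)*1=1 best=208, l++

l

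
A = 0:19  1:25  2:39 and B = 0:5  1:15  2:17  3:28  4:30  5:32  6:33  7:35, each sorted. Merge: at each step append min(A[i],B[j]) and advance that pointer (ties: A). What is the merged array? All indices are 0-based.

[5, 15, 17, 19, 25, 28, 30, 32, 33, 35, 39]

i=0 j=0: A[i]=19>B[j]=5 take 5, j++
i=0 j=1: A[i]=19>B[j]=15 take 15, j++
i=0 j=2: A[i]=19>B[j]=17 take 17, j++
i=0 j=3: A[i]=19<=B[j]=28 take 19, i++
i=1 j=3: A[i]=25<=B[j]=28 take 25, i++
i=2 j=3: A[i]=39>B[j]=28 take 28, j++
i=2 j=4: A[i]=39>B[j]=30 take 30, j++
i=2 j=5: A[i]=39>B[j]=32 take 32, j++
i=2 j=6: A[i]=39>B[j]=33 take 33, j++
i=2 j=7: A[i]=39>B[j]=35 take 35, j++
i=2 j=8: B done, take A[i]=39, i++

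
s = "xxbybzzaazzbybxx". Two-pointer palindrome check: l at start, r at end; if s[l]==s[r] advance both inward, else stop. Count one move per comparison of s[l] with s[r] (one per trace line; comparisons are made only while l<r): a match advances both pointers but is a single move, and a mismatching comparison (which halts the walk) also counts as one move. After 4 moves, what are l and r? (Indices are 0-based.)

l=0 r=15: 'x'=='x', l++,r--
l=1 r=14: 'x'=='x', l++,r--
l=2 r=13: 'b'=='b', l++,r--
l=3 r=12: 'y'=='y', l++,r--

l=4, r=11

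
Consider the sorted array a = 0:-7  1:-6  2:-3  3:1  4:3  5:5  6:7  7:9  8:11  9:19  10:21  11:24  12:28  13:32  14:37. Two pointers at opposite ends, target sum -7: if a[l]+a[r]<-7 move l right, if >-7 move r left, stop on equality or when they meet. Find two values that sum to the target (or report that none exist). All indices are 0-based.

no pair

l=0 r=14: -7+37=30 >-7, r--
l=0 r=13: -7+32=25 >-7, r--
l=0 r=12: -7+28=21 >-7, r--
l=0 r=11: -7+24=17 >-7, r--
l=0 r=10: -7+21=14 >-7, r--
l=0 r=9: -7+19=12 >-7, r--
l=0 r=8: -7+11=4 >-7, r--
l=0 r=7: -7+9=2 >-7, r--
l=0 r=6: -7+7=0 >-7, r--
l=0 r=5: -7+5=-2 >-7, r--
l=0 r=4: -7+3=-4 >-7, r--
l=0 r=3: -7+1=-6 >-7, r--
l=0 r=2: -7+-3=-10 <-7, l++
l=1 r=2: -6+-3=-9 <-7, l++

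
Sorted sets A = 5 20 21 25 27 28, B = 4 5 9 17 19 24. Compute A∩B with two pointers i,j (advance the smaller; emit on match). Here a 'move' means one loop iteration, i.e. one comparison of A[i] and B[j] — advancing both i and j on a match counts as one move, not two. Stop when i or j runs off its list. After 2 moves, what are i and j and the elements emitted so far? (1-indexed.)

[i=1,j=1] 5>4 → j++
[i=1,j=2] 5==5 emit → i++,j++

i=2, j=3, emitted=[5]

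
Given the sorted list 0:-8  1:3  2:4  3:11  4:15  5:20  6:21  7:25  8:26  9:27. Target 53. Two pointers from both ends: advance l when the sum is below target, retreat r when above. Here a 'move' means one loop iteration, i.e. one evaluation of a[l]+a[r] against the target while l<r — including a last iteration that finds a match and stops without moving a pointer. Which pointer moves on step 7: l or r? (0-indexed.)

l

l=0 r=9: -8+27=19 <53, l++
l=1 r=9: 3+27=30 <53, l++
l=2 r=9: 4+27=31 <53, l++
l=3 r=9: 11+27=38 <53, l++
l=4 r=9: 15+27=42 <53, l++
l=5 r=9: 20+27=47 <53, l++
l=6 r=9: 21+27=48 <53, l++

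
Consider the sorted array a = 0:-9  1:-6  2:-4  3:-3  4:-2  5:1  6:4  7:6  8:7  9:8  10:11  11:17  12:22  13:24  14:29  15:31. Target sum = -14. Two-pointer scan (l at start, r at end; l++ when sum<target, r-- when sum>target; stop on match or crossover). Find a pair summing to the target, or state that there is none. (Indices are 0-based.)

no pair

[0,15] -9+31=22 >-14 → r--
[0,14] -9+29=20 >-14 → r--
[0,13] -9+24=15 >-14 → r--
[0,12] -9+22=13 >-14 → r--
[0,11] -9+17=8 >-14 → r--
[0,10] -9+11=2 >-14 → r--
[0,9] -9+8=-1 >-14 → r--
[0,8] -9+7=-2 >-14 → r--
[0,7] -9+6=-3 >-14 → r--
[0,6] -9+4=-5 >-14 → r--
[0,5] -9+1=-8 >-14 → r--
[0,4] -9+-2=-11 >-14 → r--
[0,3] -9+-3=-12 >-14 → r--
[0,2] -9+-4=-13 >-14 → r--
[0,1] -9+-6=-15 <-14 → l++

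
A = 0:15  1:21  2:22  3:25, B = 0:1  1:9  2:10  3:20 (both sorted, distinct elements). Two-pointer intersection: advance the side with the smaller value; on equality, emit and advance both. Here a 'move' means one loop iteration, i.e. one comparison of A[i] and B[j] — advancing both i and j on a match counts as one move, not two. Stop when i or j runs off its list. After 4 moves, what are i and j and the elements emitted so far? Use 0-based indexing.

i=1, j=3, emitted=[]

[i=0,j=0] 15>1 → j++
[i=0,j=1] 15>9 → j++
[i=0,j=2] 15>10 → j++
[i=0,j=3] 15<20 → i++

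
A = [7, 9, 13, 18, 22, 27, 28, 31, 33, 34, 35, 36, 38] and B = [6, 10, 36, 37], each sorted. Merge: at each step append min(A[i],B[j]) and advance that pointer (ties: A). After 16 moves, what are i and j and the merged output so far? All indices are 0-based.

i=0 j=0: A[i]=7>B[j]=6 take 6, j++
i=0 j=1: A[i]=7<=B[j]=10 take 7, i++
i=1 j=1: A[i]=9<=B[j]=10 take 9, i++
i=2 j=1: A[i]=13>B[j]=10 take 10, j++
i=2 j=2: A[i]=13<=B[j]=36 take 13, i++
i=3 j=2: A[i]=18<=B[j]=36 take 18, i++
i=4 j=2: A[i]=22<=B[j]=36 take 22, i++
i=5 j=2: A[i]=27<=B[j]=36 take 27, i++
i=6 j=2: A[i]=28<=B[j]=36 take 28, i++
i=7 j=2: A[i]=31<=B[j]=36 take 31, i++
i=8 j=2: A[i]=33<=B[j]=36 take 33, i++
i=9 j=2: A[i]=34<=B[j]=36 take 34, i++
i=10 j=2: A[i]=35<=B[j]=36 take 35, i++
i=11 j=2: A[i]=36<=B[j]=36 take 36, i++
i=12 j=2: A[i]=38>B[j]=36 take 36, j++
i=12 j=3: A[i]=38>B[j]=37 take 37, j++

i=12, j=4, merged so far=[6, 7, 9, 10, 13, 18, 22, 27, 28, 31, 33, 34, 35, 36, 36, 37]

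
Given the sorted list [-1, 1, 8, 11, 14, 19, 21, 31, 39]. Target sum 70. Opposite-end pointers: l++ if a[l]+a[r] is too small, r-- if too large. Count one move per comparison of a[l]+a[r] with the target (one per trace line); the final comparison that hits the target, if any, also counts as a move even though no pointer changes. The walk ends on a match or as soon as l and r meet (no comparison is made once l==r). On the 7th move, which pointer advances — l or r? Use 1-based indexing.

l

l=1 r=9: -1+39=38 <70, l++
l=2 r=9: 1+39=40 <70, l++
l=3 r=9: 8+39=47 <70, l++
l=4 r=9: 11+39=50 <70, l++
l=5 r=9: 14+39=53 <70, l++
l=6 r=9: 19+39=58 <70, l++
l=7 r=9: 21+39=60 <70, l++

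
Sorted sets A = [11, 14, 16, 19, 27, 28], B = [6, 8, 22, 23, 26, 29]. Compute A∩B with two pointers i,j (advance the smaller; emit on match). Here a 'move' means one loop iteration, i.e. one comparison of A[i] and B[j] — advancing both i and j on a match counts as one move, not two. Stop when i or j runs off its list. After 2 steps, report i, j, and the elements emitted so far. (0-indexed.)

i=0 j=0: 11>6, j++
i=0 j=1: 11>8, j++

i=0, j=2, emitted=[]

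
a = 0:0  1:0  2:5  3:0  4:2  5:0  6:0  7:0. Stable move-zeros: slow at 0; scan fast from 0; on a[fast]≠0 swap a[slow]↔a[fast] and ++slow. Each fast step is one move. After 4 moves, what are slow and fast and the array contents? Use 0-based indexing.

slow=1, fast=4, a=[5, 0, 0, 0, 2, 0, 0, 0]

slow=0 fast=0: a[fast]=0, fast++
slow=0 fast=1: a[fast]=0, fast++
slow=0 fast=2: a[fast]=5≠0 swap→a[0]=5, slow++,fast++
slow=1 fast=3: a[fast]=0, fast++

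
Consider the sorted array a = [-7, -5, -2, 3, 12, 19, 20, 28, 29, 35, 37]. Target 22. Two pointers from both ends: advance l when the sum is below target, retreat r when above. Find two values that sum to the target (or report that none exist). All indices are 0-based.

l=0 r=10: -7+37=30 >22, r--
l=0 r=9: -7+35=28 >22, r--
l=0 r=8: -7+29=22, found

(-7, 29)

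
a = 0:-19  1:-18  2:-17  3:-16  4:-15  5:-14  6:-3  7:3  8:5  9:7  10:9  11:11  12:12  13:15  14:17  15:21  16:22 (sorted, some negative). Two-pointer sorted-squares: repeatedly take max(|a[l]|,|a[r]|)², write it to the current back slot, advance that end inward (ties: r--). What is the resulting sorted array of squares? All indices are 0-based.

[9, 9, 25, 49, 81, 121, 144, 196, 225, 225, 256, 289, 289, 324, 361, 441, 484]

l=0 r=16: |-19|<=|22| out[16]=484, r--
l=0 r=15: |-19|<=|21| out[15]=441, r--
l=0 r=14: |-19|>|17| out[14]=361, l++
l=1 r=14: |-18|>|17| out[13]=324, l++
l=2 r=14: |-17|<=|17| out[12]=289, r--
l=2 r=13: |-17|>|15| out[11]=289, l++
l=3 r=13: |-16|>|15| out[10]=256, l++
l=4 r=13: |-15|<=|15| out[9]=225, r--
l=4 r=12: |-15|>|12| out[8]=225, l++
l=5 r=12: |-14|>|12| out[7]=196, l++
l=6 r=12: |-3|<=|12| out[6]=144, r--
l=6 r=11: |-3|<=|11| out[5]=121, r--
l=6 r=10: |-3|<=|9| out[4]=81, r--
l=6 r=9: |-3|<=|7| out[3]=49, r--
l=6 r=8: |-3|<=|5| out[2]=25, r--
l=6 r=7: |-3|<=|3| out[1]=9, r--
l=6 r=6: |-3|<=|-3| out[0]=9, r--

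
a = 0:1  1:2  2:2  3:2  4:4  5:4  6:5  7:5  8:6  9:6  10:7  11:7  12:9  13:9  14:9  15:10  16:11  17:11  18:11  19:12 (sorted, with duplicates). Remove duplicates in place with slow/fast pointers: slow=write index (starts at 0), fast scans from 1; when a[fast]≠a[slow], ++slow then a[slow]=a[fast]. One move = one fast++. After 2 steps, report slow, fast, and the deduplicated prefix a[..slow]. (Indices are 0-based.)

slow=0 fast=1: a[fast]=2≠a[slow]=1 write a[1]=2, slow++,fast++
slow=1 fast=2: a[fast]=2=a[slow] dup, fast++

slow=1, fast=3, prefix=[1, 2]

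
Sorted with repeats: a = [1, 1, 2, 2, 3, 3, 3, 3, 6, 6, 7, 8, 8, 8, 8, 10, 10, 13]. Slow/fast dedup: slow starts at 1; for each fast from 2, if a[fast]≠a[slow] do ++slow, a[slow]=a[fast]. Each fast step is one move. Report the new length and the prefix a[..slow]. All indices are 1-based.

(s=1,f=2) a[fast]=1=a[slow] dup → fast++
(s=1,f=3) a[fast]=2≠a[slow]=1 write a[2]=2 → slow++,fast++
(s=2,f=4) a[fast]=2=a[slow] dup → fast++
(s=2,f=5) a[fast]=3≠a[slow]=2 write a[3]=3 → slow++,fast++
(s=3,f=6) a[fast]=3=a[slow] dup → fast++
(s=3,f=7) a[fast]=3=a[slow] dup → fast++
(s=3,f=8) a[fast]=3=a[slow] dup → fast++
(s=3,f=9) a[fast]=6≠a[slow]=3 write a[4]=6 → slow++,fast++
(s=4,f=10) a[fast]=6=a[slow] dup → fast++
(s=4,f=11) a[fast]=7≠a[slow]=6 write a[5]=7 → slow++,fast++
(s=5,f=12) a[fast]=8≠a[slow]=7 write a[6]=8 → slow++,fast++
(s=6,f=13) a[fast]=8=a[slow] dup → fast++
(s=6,f=14) a[fast]=8=a[slow] dup → fast++
(s=6,f=15) a[fast]=8=a[slow] dup → fast++
(s=6,f=16) a[fast]=10≠a[slow]=8 write a[7]=10 → slow++,fast++
(s=7,f=17) a[fast]=10=a[slow] dup → fast++
(s=7,f=18) a[fast]=13≠a[slow]=10 write a[8]=13 → slow++,fast++

length 8; prefix = [1, 2, 3, 6, 7, 8, 10, 13]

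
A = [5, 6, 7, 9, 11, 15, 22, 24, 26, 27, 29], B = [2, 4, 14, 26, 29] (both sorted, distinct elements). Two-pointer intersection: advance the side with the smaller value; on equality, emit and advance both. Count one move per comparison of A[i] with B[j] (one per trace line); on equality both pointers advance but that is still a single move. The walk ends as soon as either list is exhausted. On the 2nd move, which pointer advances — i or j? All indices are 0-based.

i=0 j=0: 5>2, j++
i=0 j=1: 5>4, j++

j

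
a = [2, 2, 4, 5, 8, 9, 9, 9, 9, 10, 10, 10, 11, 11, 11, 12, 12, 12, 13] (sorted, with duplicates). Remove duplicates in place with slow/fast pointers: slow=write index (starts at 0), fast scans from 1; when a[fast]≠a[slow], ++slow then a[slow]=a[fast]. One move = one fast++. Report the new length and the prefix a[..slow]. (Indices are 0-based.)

length 9; prefix = [2, 4, 5, 8, 9, 10, 11, 12, 13]

slow=0 fast=1: a[fast]=2=a[slow] dup, fast++
slow=0 fast=2: a[fast]=4≠a[slow]=2 write a[1]=4, slow++,fast++
slow=1 fast=3: a[fast]=5≠a[slow]=4 write a[2]=5, slow++,fast++
slow=2 fast=4: a[fast]=8≠a[slow]=5 write a[3]=8, slow++,fast++
slow=3 fast=5: a[fast]=9≠a[slow]=8 write a[4]=9, slow++,fast++
slow=4 fast=6: a[fast]=9=a[slow] dup, fast++
slow=4 fast=7: a[fast]=9=a[slow] dup, fast++
slow=4 fast=8: a[fast]=9=a[slow] dup, fast++
slow=4 fast=9: a[fast]=10≠a[slow]=9 write a[5]=10, slow++,fast++
slow=5 fast=10: a[fast]=10=a[slow] dup, fast++
slow=5 fast=11: a[fast]=10=a[slow] dup, fast++
slow=5 fast=12: a[fast]=11≠a[slow]=10 write a[6]=11, slow++,fast++
slow=6 fast=13: a[fast]=11=a[slow] dup, fast++
slow=6 fast=14: a[fast]=11=a[slow] dup, fast++
slow=6 fast=15: a[fast]=12≠a[slow]=11 write a[7]=12, slow++,fast++
slow=7 fast=16: a[fast]=12=a[slow] dup, fast++
slow=7 fast=17: a[fast]=12=a[slow] dup, fast++
slow=7 fast=18: a[fast]=13≠a[slow]=12 write a[8]=13, slow++,fast++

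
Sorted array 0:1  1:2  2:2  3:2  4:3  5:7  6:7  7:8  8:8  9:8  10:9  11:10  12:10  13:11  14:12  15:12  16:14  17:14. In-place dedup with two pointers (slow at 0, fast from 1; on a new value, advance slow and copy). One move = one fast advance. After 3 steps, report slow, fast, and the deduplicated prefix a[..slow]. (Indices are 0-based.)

slow=1, fast=4, prefix=[1, 2]

(s=0,f=1) a[fast]=2≠a[slow]=1 write a[1]=2 → slow++,fast++
(s=1,f=2) a[fast]=2=a[slow] dup → fast++
(s=1,f=3) a[fast]=2=a[slow] dup → fast++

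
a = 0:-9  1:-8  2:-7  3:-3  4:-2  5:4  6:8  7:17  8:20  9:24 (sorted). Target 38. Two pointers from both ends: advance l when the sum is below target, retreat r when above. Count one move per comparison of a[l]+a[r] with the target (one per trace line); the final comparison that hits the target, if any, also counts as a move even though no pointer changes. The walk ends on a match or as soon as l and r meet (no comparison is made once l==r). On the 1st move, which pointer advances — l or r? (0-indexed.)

l

l=0 r=9: -9+24=15 <38, l++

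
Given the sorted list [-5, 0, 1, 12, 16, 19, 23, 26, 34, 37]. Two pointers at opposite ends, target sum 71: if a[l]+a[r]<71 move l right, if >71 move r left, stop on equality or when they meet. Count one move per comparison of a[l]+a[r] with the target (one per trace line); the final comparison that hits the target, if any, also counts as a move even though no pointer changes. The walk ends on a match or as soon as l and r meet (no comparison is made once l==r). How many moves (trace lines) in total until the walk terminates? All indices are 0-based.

9 moves

[0,9] -5+37=32 <71 → l++
[1,9] 0+37=37 <71 → l++
[2,9] 1+37=38 <71 → l++
[3,9] 12+37=49 <71 → l++
[4,9] 16+37=53 <71 → l++
[5,9] 19+37=56 <71 → l++
[6,9] 23+37=60 <71 → l++
[7,9] 26+37=63 <71 → l++
[8,9] 34+37=71 → found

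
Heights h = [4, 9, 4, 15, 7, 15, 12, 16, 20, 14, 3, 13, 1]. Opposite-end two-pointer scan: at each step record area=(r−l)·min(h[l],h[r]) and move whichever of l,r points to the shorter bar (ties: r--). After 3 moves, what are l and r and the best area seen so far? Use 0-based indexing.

l=0 r=12: min(4,1)*12=12 best=12 *, r--
l=0 r=11: min(4,13)*11=44 best=44 *, l++
l=1 r=11: min(9,13)*10=90 best=90 *, l++

l=2, r=11, best area=90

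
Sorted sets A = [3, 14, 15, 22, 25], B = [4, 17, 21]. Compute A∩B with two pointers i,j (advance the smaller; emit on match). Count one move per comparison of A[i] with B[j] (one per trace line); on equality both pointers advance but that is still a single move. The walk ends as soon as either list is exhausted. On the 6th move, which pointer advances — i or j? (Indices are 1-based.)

[i=1,j=1] 3<4 → i++
[i=2,j=1] 14>4 → j++
[i=2,j=2] 14<17 → i++
[i=3,j=2] 15<17 → i++
[i=4,j=2] 22>17 → j++
[i=4,j=3] 22>21 → j++

j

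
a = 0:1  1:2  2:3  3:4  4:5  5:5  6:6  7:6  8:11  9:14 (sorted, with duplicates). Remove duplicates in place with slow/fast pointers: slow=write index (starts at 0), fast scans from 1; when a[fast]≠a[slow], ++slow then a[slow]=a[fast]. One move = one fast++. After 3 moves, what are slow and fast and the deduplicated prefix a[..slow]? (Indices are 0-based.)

(s=0,f=1) a[fast]=2≠a[slow]=1 write a[1]=2 → slow++,fast++
(s=1,f=2) a[fast]=3≠a[slow]=2 write a[2]=3 → slow++,fast++
(s=2,f=3) a[fast]=4≠a[slow]=3 write a[3]=4 → slow++,fast++

slow=3, fast=4, prefix=[1, 2, 3, 4]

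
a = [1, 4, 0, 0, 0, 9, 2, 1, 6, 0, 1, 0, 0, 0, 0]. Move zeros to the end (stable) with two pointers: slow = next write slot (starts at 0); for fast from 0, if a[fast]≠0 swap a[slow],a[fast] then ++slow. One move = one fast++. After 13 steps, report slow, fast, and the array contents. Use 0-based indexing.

slow=7, fast=13, a=[1, 4, 9, 2, 1, 6, 1, 0, 0, 0, 0, 0, 0, 0, 0]

(s=0,f=0) a[fast]=1≠0 swap→a[0]=1 → slow++,fast++
(s=1,f=1) a[fast]=4≠0 swap→a[1]=4 → slow++,fast++
(s=2,f=2) a[fast]=0 → fast++
(s=2,f=3) a[fast]=0 → fast++
(s=2,f=4) a[fast]=0 → fast++
(s=2,f=5) a[fast]=9≠0 swap→a[2]=9 → slow++,fast++
(s=3,f=6) a[fast]=2≠0 swap→a[3]=2 → slow++,fast++
(s=4,f=7) a[fast]=1≠0 swap→a[4]=1 → slow++,fast++
(s=5,f=8) a[fast]=6≠0 swap→a[5]=6 → slow++,fast++
(s=6,f=9) a[fast]=0 → fast++
(s=6,f=10) a[fast]=1≠0 swap→a[6]=1 → slow++,fast++
(s=7,f=11) a[fast]=0 → fast++
(s=7,f=12) a[fast]=0 → fast++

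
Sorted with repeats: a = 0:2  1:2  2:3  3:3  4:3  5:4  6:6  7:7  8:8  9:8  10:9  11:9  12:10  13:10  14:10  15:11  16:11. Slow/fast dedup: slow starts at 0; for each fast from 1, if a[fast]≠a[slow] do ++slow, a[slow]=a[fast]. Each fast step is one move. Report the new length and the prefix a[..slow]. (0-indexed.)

slow=0 fast=1: a[fast]=2=a[slow] dup, fast++
slow=0 fast=2: a[fast]=3≠a[slow]=2 write a[1]=3, slow++,fast++
slow=1 fast=3: a[fast]=3=a[slow] dup, fast++
slow=1 fast=4: a[fast]=3=a[slow] dup, fast++
slow=1 fast=5: a[fast]=4≠a[slow]=3 write a[2]=4, slow++,fast++
slow=2 fast=6: a[fast]=6≠a[slow]=4 write a[3]=6, slow++,fast++
slow=3 fast=7: a[fast]=7≠a[slow]=6 write a[4]=7, slow++,fast++
slow=4 fast=8: a[fast]=8≠a[slow]=7 write a[5]=8, slow++,fast++
slow=5 fast=9: a[fast]=8=a[slow] dup, fast++
slow=5 fast=10: a[fast]=9≠a[slow]=8 write a[6]=9, slow++,fast++
slow=6 fast=11: a[fast]=9=a[slow] dup, fast++
slow=6 fast=12: a[fast]=10≠a[slow]=9 write a[7]=10, slow++,fast++
slow=7 fast=13: a[fast]=10=a[slow] dup, fast++
slow=7 fast=14: a[fast]=10=a[slow] dup, fast++
slow=7 fast=15: a[fast]=11≠a[slow]=10 write a[8]=11, slow++,fast++
slow=8 fast=16: a[fast]=11=a[slow] dup, fast++

length 9; prefix = [2, 3, 4, 6, 7, 8, 9, 10, 11]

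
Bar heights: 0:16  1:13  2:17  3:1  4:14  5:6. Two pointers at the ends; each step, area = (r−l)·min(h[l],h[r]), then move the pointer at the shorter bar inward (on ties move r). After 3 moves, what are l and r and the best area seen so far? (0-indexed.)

[0,5] min(16,6)*5=30 best=30 * → r--
[0,4] min(16,14)*4=56 best=56 * → r--
[0,3] min(16,1)*3=3 best=56 → r--

l=0, r=2, best area=56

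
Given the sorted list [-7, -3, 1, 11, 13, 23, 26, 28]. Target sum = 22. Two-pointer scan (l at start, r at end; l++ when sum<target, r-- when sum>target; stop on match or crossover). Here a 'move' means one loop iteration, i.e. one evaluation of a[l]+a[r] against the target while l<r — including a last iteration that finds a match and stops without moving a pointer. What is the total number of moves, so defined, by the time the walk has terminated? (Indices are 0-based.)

7 moves

l=0 r=7: -7+28=21 <22, l++
l=1 r=7: -3+28=25 >22, r--
l=1 r=6: -3+26=23 >22, r--
l=1 r=5: -3+23=20 <22, l++
l=2 r=5: 1+23=24 >22, r--
l=2 r=4: 1+13=14 <22, l++
l=3 r=4: 11+13=24 >22, r--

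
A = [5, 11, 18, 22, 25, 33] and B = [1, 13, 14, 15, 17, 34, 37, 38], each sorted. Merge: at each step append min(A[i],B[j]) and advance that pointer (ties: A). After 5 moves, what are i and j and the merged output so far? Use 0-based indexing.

i=2, j=3, merged so far=[1, 5, 11, 13, 14]

i=0 j=0: A[i]=5>B[j]=1 take 1, j++
i=0 j=1: A[i]=5<=B[j]=13 take 5, i++
i=1 j=1: A[i]=11<=B[j]=13 take 11, i++
i=2 j=1: A[i]=18>B[j]=13 take 13, j++
i=2 j=2: A[i]=18>B[j]=14 take 14, j++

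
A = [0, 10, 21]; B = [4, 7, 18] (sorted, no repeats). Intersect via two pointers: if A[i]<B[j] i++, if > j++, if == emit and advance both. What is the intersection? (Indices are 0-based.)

[i=0,j=0] 0<4 → i++
[i=1,j=0] 10>4 → j++
[i=1,j=1] 10>7 → j++
[i=1,j=2] 10<18 → i++
[i=2,j=2] 21>18 → j++

intersection = []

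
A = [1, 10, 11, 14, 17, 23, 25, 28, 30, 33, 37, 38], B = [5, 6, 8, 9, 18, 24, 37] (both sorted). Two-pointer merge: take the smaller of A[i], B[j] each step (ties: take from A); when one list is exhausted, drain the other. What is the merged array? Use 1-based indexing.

[1, 5, 6, 8, 9, 10, 11, 14, 17, 18, 23, 24, 25, 28, 30, 33, 37, 37, 38]

i=1 j=1: A[i]=1<=B[j]=5 take 1, i++
i=2 j=1: A[i]=10>B[j]=5 take 5, j++
i=2 j=2: A[i]=10>B[j]=6 take 6, j++
i=2 j=3: A[i]=10>B[j]=8 take 8, j++
i=2 j=4: A[i]=10>B[j]=9 take 9, j++
i=2 j=5: A[i]=10<=B[j]=18 take 10, i++
i=3 j=5: A[i]=11<=B[j]=18 take 11, i++
i=4 j=5: A[i]=14<=B[j]=18 take 14, i++
i=5 j=5: A[i]=17<=B[j]=18 take 17, i++
i=6 j=5: A[i]=23>B[j]=18 take 18, j++
i=6 j=6: A[i]=23<=B[j]=24 take 23, i++
i=7 j=6: A[i]=25>B[j]=24 take 24, j++
i=7 j=7: A[i]=25<=B[j]=37 take 25, i++
i=8 j=7: A[i]=28<=B[j]=37 take 28, i++
i=9 j=7: A[i]=30<=B[j]=37 take 30, i++
i=10 j=7: A[i]=33<=B[j]=37 take 33, i++
i=11 j=7: A[i]=37<=B[j]=37 take 37, i++
i=12 j=7: A[i]=38>B[j]=37 take 37, j++
i=12 j=8: B done, take A[i]=38, i++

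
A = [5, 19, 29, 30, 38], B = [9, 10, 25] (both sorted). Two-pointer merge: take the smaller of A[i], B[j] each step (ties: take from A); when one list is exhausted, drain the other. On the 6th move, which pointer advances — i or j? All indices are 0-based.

i

[i=0,j=0] A[i]=5<=B[j]=9 take 5 → i++
[i=1,j=0] A[i]=19>B[j]=9 take 9 → j++
[i=1,j=1] A[i]=19>B[j]=10 take 10 → j++
[i=1,j=2] A[i]=19<=B[j]=25 take 19 → i++
[i=2,j=2] A[i]=29>B[j]=25 take 25 → j++
[i=2,j=3] B done, take A[i]=29 → i++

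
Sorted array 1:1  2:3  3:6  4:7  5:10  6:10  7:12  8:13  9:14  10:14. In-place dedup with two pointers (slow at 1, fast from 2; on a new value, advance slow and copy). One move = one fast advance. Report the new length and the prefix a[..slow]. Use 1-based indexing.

slow=1 fast=2: a[fast]=3≠a[slow]=1 write a[2]=3, slow++,fast++
slow=2 fast=3: a[fast]=6≠a[slow]=3 write a[3]=6, slow++,fast++
slow=3 fast=4: a[fast]=7≠a[slow]=6 write a[4]=7, slow++,fast++
slow=4 fast=5: a[fast]=10≠a[slow]=7 write a[5]=10, slow++,fast++
slow=5 fast=6: a[fast]=10=a[slow] dup, fast++
slow=5 fast=7: a[fast]=12≠a[slow]=10 write a[6]=12, slow++,fast++
slow=6 fast=8: a[fast]=13≠a[slow]=12 write a[7]=13, slow++,fast++
slow=7 fast=9: a[fast]=14≠a[slow]=13 write a[8]=14, slow++,fast++
slow=8 fast=10: a[fast]=14=a[slow] dup, fast++

length 8; prefix = [1, 3, 6, 7, 10, 12, 13, 14]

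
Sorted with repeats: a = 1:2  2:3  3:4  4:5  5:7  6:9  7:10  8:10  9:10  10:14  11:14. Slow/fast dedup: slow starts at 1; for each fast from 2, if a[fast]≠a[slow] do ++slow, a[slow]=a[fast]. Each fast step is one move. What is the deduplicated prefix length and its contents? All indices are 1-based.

length 8; prefix = [2, 3, 4, 5, 7, 9, 10, 14]

slow=1 fast=2: a[fast]=3≠a[slow]=2 write a[2]=3, slow++,fast++
slow=2 fast=3: a[fast]=4≠a[slow]=3 write a[3]=4, slow++,fast++
slow=3 fast=4: a[fast]=5≠a[slow]=4 write a[4]=5, slow++,fast++
slow=4 fast=5: a[fast]=7≠a[slow]=5 write a[5]=7, slow++,fast++
slow=5 fast=6: a[fast]=9≠a[slow]=7 write a[6]=9, slow++,fast++
slow=6 fast=7: a[fast]=10≠a[slow]=9 write a[7]=10, slow++,fast++
slow=7 fast=8: a[fast]=10=a[slow] dup, fast++
slow=7 fast=9: a[fast]=10=a[slow] dup, fast++
slow=7 fast=10: a[fast]=14≠a[slow]=10 write a[8]=14, slow++,fast++
slow=8 fast=11: a[fast]=14=a[slow] dup, fast++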